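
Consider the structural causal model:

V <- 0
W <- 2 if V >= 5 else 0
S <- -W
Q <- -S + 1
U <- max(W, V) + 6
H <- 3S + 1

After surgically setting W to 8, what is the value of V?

Under do(W=8), the mechanism W <- 2 if V >= 5 else 0 is discarded; W is fixed at 8.
V is not downstream of the intervention, so its value is determined by the original equations.

0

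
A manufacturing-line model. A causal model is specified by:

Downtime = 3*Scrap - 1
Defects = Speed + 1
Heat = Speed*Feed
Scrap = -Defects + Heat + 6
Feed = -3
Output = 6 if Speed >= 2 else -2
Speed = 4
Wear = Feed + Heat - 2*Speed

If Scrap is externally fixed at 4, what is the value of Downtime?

Intervening sets Scrap = 4 and removes its equation (Scrap = -Defects + Heat + 6).
Downtime = 3*Scrap - 1  [with Scrap=4]  = 11

11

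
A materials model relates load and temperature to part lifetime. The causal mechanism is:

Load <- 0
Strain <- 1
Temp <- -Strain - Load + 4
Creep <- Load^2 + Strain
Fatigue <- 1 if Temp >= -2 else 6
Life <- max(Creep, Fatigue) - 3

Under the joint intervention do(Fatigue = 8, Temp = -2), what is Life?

5

The joint intervention fixes Fatigue = 8, Temp = -2, removing each variable's own equation.
Creep = Load^2 + Strain  [with Load=0, Strain=1]  = 1
Life = max(Creep, Fatigue) - 3  [with Creep=1, Fatigue=8]  = 5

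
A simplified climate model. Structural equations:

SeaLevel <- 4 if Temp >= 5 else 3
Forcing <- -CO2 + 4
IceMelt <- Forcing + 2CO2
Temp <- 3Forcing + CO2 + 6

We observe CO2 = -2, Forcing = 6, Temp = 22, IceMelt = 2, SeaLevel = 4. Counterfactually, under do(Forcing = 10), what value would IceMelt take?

Under do(Forcing=10), the mechanism Forcing <- -CO2 + 4 is discarded; Forcing is fixed at 10.
IceMelt = Forcing + 2CO2  [with Forcing=10, CO2=-2]  = 6

6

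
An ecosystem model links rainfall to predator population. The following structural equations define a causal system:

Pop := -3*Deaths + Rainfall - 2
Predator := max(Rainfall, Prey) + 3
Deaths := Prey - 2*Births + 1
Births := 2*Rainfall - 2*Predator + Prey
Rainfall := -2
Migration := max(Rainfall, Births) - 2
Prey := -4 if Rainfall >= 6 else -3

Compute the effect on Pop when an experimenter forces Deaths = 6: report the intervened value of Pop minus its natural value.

30

Under do(Deaths=6), the mechanism Deaths := Prey - 2*Births + 1 is discarded; Deaths is fixed at 6.
Pop = -3*Deaths + Rainfall - 2  [with Deaths=6, Rainfall=-2]  = -22
Without intervention: Prey = -4 if Rainfall >= 6 else -3  [with Rainfall=-2]  = -3; Predator = max(Rainfall, Prey) + 3  [with Rainfall=-2, Prey=-3]  = 1; Births = 2*Rainfall - 2*Predator + Prey  [with Rainfall=-2, Predator=1, Prey=-3]  = -9; Deaths = Prey - 2*Births + 1  [with Prey=-3, Births=-9]  = 16; Pop = -3*Deaths + Rainfall - 2  [with Deaths=16, Rainfall=-2]  = -52.
Change = -22 − (-52) = 30.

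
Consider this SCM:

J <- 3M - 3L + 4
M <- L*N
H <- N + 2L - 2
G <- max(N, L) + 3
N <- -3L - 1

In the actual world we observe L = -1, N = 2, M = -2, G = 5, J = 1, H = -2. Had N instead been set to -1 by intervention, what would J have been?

do(N=-1) replaces the equation N <- -3L - 1 with the constant N = -1.
M = L*N  [with L=-1, N=-1]  = 1
J = 3M - 3L + 4  [with M=1, L=-1]  = 10

10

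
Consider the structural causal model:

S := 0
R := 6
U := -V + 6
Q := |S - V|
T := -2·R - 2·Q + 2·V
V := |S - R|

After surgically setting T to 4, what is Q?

The intervention breaks the incoming arrows to T: T := -2·R - 2·Q + 2·V no longer applies, and T = 4.
Since Q is not a descendant of the intervened variable, it is unaffected.
V = |S - R|  [with S=0, R=6]  = 6
Q = |S - V|  [with S=0, V=6]  = 6

6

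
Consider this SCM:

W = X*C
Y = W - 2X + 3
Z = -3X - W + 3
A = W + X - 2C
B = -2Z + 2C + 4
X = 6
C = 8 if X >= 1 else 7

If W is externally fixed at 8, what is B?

66

The intervention breaks the incoming arrows to W: W = X*C no longer applies, and W = 8.
C = 8 if X >= 1 else 7  [with X=6]  = 8
Z = -3X - W + 3  [with X=6, W=8]  = -23
B = -2Z + 2C + 4  [with Z=-23, C=8]  = 66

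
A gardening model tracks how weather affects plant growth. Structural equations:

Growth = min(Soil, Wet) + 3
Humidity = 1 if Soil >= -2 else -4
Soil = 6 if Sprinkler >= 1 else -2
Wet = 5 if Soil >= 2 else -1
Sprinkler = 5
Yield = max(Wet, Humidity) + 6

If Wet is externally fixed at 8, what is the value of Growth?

The intervention breaks the incoming arrows to Wet: Wet = 5 if Soil >= 2 else -1 no longer applies, and Wet = 8.
Soil = 6 if Sprinkler >= 1 else -2  [with Sprinkler=5]  = 6
Growth = min(Soil, Wet) + 3  [with Soil=6, Wet=8]  = 9

9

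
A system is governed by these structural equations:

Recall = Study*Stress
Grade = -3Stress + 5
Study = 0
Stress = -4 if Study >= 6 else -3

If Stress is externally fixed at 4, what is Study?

0

Under do(Stress=4), the mechanism Stress = -4 if Study >= 6 else -3 is discarded; Stress is fixed at 4.
Study is not downstream of the intervention, so its value is determined by the original equations.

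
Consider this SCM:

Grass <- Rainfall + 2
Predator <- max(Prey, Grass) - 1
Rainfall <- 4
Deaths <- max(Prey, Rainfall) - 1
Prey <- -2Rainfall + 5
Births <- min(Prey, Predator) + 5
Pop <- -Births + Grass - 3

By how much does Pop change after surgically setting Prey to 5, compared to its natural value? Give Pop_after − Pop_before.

The intervention breaks the incoming arrows to Prey: Prey <- -2Rainfall + 5 no longer applies, and Prey = 5.
Grass = Rainfall + 2  [with Rainfall=4]  = 6
Predator = max(Prey, Grass) - 1  [with Prey=5, Grass=6]  = 5
Births = min(Prey, Predator) + 5  [with Prey=5, Predator=5]  = 10
Pop = -Births + Grass - 3  [with Births=10, Grass=6]  = -7
Without intervention: Grass = Rainfall + 2  [with Rainfall=4]  = 6; Prey = -2Rainfall + 5  [with Rainfall=4]  = -3; Predator = max(Prey, Grass) - 1  [with Prey=-3, Grass=6]  = 5; Births = min(Prey, Predator) + 5  [with Prey=-3, Predator=5]  = 2; Pop = -Births + Grass - 3  [with Births=2, Grass=6]  = 1.
Change = -7 − 1 = -8.

-8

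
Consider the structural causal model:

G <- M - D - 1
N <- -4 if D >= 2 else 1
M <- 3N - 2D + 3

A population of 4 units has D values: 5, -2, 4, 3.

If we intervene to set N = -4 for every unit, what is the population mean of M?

-14

Under do(N=-4), N's equation is replaced by N=-4 for every unit. Per-unit M: -19, -5, -17, -15. Mean = -14.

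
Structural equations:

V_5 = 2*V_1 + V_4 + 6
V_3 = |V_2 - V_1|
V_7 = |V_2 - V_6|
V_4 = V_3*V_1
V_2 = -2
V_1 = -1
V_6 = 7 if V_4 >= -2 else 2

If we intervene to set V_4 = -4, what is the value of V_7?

The intervention breaks the incoming arrows to V_4: V_4 = V_3*V_1 no longer applies, and V_4 = -4.
V_6 = 7 if V_4 >= -2 else 2  [with V_4=-4]  = 2
V_7 = |V_2 - V_6|  [with V_2=-2, V_6=2]  = 4

4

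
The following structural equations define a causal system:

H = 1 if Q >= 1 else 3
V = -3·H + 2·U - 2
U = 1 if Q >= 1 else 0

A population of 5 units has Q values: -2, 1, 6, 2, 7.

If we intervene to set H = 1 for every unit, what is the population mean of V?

Under do(H=1), H's equation is replaced by H=1 for every unit. Per-unit V: -5, -3, -3, -3, -3. Mean = -3.4.

-3.4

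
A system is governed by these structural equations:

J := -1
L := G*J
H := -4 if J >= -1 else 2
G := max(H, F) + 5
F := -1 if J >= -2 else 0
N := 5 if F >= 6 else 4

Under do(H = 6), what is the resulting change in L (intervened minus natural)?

-7

do(H=6) replaces the equation H := -4 if J >= -1 else 2 with the constant H = 6.
F = -1 if J >= -2 else 0  [with J=-1]  = -1
G = max(H, F) + 5  [with H=6, F=-1]  = 11
L = G*J  [with G=11, J=-1]  = -11
Without intervention: H = -4 if J >= -1 else 2  [with J=-1]  = -4; F = -1 if J >= -2 else 0  [with J=-1]  = -1; G = max(H, F) + 5  [with H=-4, F=-1]  = 4; L = G*J  [with G=4, J=-1]  = -4.
Change = -11 − (-4) = -7.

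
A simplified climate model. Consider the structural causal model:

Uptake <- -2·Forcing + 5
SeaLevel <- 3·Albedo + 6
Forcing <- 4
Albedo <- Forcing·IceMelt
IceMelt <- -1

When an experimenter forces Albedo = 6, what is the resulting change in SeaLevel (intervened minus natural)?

30

The intervention breaks the incoming arrows to Albedo: Albedo <- Forcing·IceMelt no longer applies, and Albedo = 6.
SeaLevel = 3·Albedo + 6  [with Albedo=6]  = 24
Without intervention: Albedo = Forcing·IceMelt  [with Forcing=4, IceMelt=-1]  = -4; SeaLevel = 3·Albedo + 6  [with Albedo=-4]  = -6.
Change = 24 − (-6) = 30.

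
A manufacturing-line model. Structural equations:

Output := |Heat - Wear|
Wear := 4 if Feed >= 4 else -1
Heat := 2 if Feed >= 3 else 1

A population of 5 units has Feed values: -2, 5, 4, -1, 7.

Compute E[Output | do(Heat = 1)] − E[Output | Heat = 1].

0.6

The intervention sets Heat=1 in all 5 units regardless of Feed. Recomputing Output per unit gives 2, 3, 3, 2, 3; average 2.6.
E[Output|Heat=1] averages over only the 2 units with Heat=1 (Feed = -2, -1): Output = 2, 2, mean 2.
Difference = 2.6 − 2 = 0.6.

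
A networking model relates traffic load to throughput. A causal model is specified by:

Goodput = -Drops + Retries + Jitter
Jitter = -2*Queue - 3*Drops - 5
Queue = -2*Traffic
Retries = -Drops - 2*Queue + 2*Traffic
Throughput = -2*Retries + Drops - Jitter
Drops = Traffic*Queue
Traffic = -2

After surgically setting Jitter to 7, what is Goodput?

Under do(Jitter=7), the mechanism Jitter = -2*Queue - 3*Drops - 5 is discarded; Jitter is fixed at 7.
Queue = -2*Traffic  [with Traffic=-2]  = 4
Drops = Traffic*Queue  [with Traffic=-2, Queue=4]  = -8
Retries = -Drops - 2*Queue + 2*Traffic  [with Drops=-8, Queue=4, Traffic=-2]  = -4
Goodput = -Drops + Retries + Jitter  [with Drops=-8, Retries=-4, Jitter=7]  = 11

11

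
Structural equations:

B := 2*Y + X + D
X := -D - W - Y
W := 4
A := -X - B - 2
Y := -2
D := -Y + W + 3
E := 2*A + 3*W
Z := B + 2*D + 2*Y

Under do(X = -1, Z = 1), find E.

2

Setting X = -1, Z = 1 by intervention discards those variables' equations.
D = -Y + W + 3  [with Y=-2, W=4]  = 9
B = 2*Y + X + D  [with Y=-2, X=-1, D=9]  = 4
A = -X - B - 2  [with X=-1, B=4]  = -5
E = 2*A + 3*W  [with A=-5, W=4]  = 2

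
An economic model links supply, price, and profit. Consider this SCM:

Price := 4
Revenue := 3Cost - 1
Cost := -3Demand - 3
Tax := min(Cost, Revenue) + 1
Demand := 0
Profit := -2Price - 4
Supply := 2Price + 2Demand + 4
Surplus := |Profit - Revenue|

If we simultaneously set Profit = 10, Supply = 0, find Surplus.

Setting Profit = 10, Supply = 0 by intervention discards those variables' equations.
Cost = -3Demand - 3  [with Demand=0]  = -3
Revenue = 3Cost - 1  [with Cost=-3]  = -10
Surplus = |Profit - Revenue|  [with Profit=10, Revenue=-10]  = 20

20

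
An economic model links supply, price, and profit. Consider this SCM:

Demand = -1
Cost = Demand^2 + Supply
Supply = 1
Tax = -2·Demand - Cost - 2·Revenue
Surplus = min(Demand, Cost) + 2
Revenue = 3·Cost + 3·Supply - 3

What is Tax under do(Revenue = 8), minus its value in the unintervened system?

Intervening sets Revenue = 8 and removes its equation (Revenue = 3·Cost + 3·Supply - 3).
Cost = Demand^2 + Supply  [with Demand=-1, Supply=1]  = 2
Tax = -2·Demand - Cost - 2·Revenue  [with Demand=-1, Cost=2, Revenue=8]  = -16
Without intervention: Cost = Demand^2 + Supply  [with Demand=-1, Supply=1]  = 2; Revenue = 3·Cost + 3·Supply - 3  [with Cost=2, Supply=1]  = 6; Tax = -2·Demand - Cost - 2·Revenue  [with Demand=-1, Cost=2, Revenue=6]  = -12.
Change = -16 − (-12) = -4.

-4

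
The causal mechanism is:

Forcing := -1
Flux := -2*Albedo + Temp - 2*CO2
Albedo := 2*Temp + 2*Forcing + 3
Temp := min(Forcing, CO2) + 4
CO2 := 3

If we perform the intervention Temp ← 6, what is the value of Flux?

do(Temp=6) replaces the equation Temp := min(Forcing, CO2) + 4 with the constant Temp = 6.
Albedo = 2*Temp + 2*Forcing + 3  [with Temp=6, Forcing=-1]  = 13
Flux = -2*Albedo + Temp - 2*CO2  [with Albedo=13, Temp=6, CO2=3]  = -26

-26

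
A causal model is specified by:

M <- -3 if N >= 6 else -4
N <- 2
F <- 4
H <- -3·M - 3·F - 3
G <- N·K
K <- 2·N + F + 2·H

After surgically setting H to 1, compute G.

20

Under do(H=1), the mechanism H <- -3·M - 3·F - 3 is discarded; H is fixed at 1.
K = 2·N + F + 2·H  [with N=2, F=4, H=1]  = 10
G = N·K  [with N=2, K=10]  = 20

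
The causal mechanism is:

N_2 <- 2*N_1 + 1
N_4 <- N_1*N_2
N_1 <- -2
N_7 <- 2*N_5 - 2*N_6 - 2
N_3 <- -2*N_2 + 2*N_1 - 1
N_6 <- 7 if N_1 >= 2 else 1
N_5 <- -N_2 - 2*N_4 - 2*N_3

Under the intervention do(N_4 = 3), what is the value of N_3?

Under do(N_4=3), the mechanism N_4 <- N_1*N_2 is discarded; N_4 is fixed at 3.
Since N_3 is not a descendant of the intervened variable, it is unaffected.
N_2 = 2*N_1 + 1  [with N_1=-2]  = -3
N_3 = -2*N_2 + 2*N_1 - 1  [with N_2=-3, N_1=-2]  = 1

1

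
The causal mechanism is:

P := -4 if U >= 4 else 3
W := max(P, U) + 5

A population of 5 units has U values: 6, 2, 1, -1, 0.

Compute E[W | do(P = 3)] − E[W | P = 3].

The intervention sets P=3 in all 5 units regardless of U. Recomputing W per unit gives 11, 8, 8, 8, 8; average 8.6.
E[W|P=3] averages over only the 4 units with P=3 (U = 2, 1, -1, 0): W = 8, 8, 8, 8, mean 8.
Difference = 8.6 − 8 = 0.6.

0.6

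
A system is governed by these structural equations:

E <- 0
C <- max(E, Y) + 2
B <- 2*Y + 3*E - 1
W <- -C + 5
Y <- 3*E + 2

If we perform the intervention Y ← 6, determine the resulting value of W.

do(Y=6) replaces the equation Y <- 3*E + 2 with the constant Y = 6.
C = max(E, Y) + 2  [with E=0, Y=6]  = 8
W = -C + 5  [with C=8]  = -3

-3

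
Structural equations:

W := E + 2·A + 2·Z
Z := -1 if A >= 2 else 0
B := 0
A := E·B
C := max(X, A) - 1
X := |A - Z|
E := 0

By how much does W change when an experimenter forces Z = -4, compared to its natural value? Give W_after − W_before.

Intervening sets Z = -4 and removes its equation (Z := -1 if A >= 2 else 0).
A = E·B  [with E=0, B=0]  = 0
W = E + 2·A + 2·Z  [with E=0, A=0, Z=-4]  = -8
Without intervention: A = E·B  [with E=0, B=0]  = 0; Z = -1 if A >= 2 else 0  [with A=0]  = 0; W = E + 2·A + 2·Z  [with E=0, A=0, Z=0]  = 0.
Change = -8 − 0 = -8.

-8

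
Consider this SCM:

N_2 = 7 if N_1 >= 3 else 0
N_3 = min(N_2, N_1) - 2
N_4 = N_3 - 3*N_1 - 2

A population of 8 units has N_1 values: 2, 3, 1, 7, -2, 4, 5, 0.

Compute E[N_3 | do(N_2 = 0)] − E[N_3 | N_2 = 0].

0.25

Every unit gets N_2=0 under the intervention. N_3 values become -2, -2, -2, -2, -4, -2, -2, -2; E[N_3|do(N_2=0)] = -2.25.
Conditioning on N_2=0 selects the 4 unit(s) with N_1 ∈ {2, 1, -2, 0}. Their N_3 values: -2, -2, -4, -2. Mean = -2.5.
Difference = -2.25 − (-2.5) = 0.25.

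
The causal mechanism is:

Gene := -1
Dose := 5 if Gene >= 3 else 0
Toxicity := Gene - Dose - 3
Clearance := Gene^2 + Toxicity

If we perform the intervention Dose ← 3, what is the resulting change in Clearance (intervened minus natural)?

Under do(Dose=3), the mechanism Dose := 5 if Gene >= 3 else 0 is discarded; Dose is fixed at 3.
Toxicity = Gene - Dose - 3  [with Gene=-1, Dose=3]  = -7
Clearance = Gene^2 + Toxicity  [with Gene=-1, Toxicity=-7]  = -6
Without intervention: Dose = 5 if Gene >= 3 else 0  [with Gene=-1]  = 0; Toxicity = Gene - Dose - 3  [with Gene=-1, Dose=0]  = -4; Clearance = Gene^2 + Toxicity  [with Gene=-1, Toxicity=-4]  = -3.
Change = -6 − (-3) = -3.

-3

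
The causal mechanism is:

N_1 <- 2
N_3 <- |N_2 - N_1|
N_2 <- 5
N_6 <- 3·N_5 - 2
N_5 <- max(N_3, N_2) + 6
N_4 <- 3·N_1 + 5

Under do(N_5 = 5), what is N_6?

The intervention breaks the incoming arrows to N_5: N_5 <- max(N_3, N_2) + 6 no longer applies, and N_5 = 5.
N_6 = 3·N_5 - 2  [with N_5=5]  = 13

13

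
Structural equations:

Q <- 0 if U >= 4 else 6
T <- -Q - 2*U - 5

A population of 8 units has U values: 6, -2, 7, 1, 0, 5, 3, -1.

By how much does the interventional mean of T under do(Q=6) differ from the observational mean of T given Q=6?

-4.35

Every unit gets Q=6 under the intervention. T values become -23, -7, -25, -13, -11, -21, -17, -9; E[T|do(Q=6)] = -15.75.
E[T|Q=6] averages over only the 5 units with Q=6 (U = -2, 1, 0, 3, -1): T = -7, -13, -11, -17, -9, mean -11.4.
Difference = -15.75 − (-11.4) = -4.35.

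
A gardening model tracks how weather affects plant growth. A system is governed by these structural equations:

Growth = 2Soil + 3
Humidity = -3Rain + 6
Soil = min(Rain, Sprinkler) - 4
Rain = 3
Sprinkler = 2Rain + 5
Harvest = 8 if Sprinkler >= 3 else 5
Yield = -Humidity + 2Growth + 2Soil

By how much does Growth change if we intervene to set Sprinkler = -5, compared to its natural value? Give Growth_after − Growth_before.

Under do(Sprinkler=-5), the mechanism Sprinkler = 2Rain + 5 is discarded; Sprinkler is fixed at -5.
Soil = min(Rain, Sprinkler) - 4  [with Rain=3, Sprinkler=-5]  = -9
Growth = 2Soil + 3  [with Soil=-9]  = -15
Without intervention: Sprinkler = 2Rain + 5  [with Rain=3]  = 11; Soil = min(Rain, Sprinkler) - 4  [with Rain=3, Sprinkler=11]  = -1; Growth = 2Soil + 3  [with Soil=-1]  = 1.
Change = -15 − 1 = -16.

-16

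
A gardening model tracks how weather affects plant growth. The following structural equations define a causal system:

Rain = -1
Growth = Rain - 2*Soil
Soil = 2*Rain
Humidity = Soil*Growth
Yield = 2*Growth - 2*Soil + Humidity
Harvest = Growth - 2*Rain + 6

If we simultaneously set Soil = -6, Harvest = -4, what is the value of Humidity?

-66

The joint intervention fixes Soil = -6, Harvest = -4, removing each variable's own equation.
Growth = Rain - 2*Soil  [with Rain=-1, Soil=-6]  = 11
Humidity = Soil*Growth  [with Soil=-6, Growth=11]  = -66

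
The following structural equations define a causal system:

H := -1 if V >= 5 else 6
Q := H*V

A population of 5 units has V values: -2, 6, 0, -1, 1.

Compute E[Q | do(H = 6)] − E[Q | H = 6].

Every unit gets H=6 under the intervention. Q values become -12, 36, 0, -6, 6; E[Q|do(H=6)] = 4.8.
Conditioning on H=6 selects the 4 unit(s) with V ∈ {-2, 0, -1, 1}. Their Q values: -12, 0, -6, 6. Mean = -3.
Difference = 4.8 − (-3) = 7.8.

7.8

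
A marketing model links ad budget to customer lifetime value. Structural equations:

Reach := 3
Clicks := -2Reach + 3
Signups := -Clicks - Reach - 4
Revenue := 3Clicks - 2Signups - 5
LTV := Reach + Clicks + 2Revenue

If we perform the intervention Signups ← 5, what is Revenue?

-24

The intervention breaks the incoming arrows to Signups: Signups := -Clicks - Reach - 4 no longer applies, and Signups = 5.
Clicks = -2Reach + 3  [with Reach=3]  = -3
Revenue = 3Clicks - 2Signups - 5  [with Clicks=-3, Signups=5]  = -24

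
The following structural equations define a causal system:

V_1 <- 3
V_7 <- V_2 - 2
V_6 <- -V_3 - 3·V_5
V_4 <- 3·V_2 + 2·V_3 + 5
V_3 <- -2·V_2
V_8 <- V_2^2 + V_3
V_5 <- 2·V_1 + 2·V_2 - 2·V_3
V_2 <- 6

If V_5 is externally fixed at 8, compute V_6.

-12

The intervention breaks the incoming arrows to V_5: V_5 <- 2·V_1 + 2·V_2 - 2·V_3 no longer applies, and V_5 = 8.
V_3 = -2·V_2  [with V_2=6]  = -12
V_6 = -V_3 - 3·V_5  [with V_3=-12, V_5=8]  = -12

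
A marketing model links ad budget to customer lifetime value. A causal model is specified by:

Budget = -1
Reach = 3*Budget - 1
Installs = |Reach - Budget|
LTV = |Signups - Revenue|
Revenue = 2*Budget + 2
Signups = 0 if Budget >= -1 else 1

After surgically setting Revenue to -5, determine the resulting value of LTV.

5

The intervention breaks the incoming arrows to Revenue: Revenue = 2*Budget + 2 no longer applies, and Revenue = -5.
Signups = 0 if Budget >= -1 else 1  [with Budget=-1]  = 0
LTV = |Signups - Revenue|  [with Signups=0, Revenue=-5]  = 5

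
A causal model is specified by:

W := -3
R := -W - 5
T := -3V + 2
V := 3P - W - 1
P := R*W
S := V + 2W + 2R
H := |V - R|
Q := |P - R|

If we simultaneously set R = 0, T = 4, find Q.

Under do(R = 0, T = 4), each intervened variable's structural equation is replaced by its fixed value.
P = R*W  [with R=0, W=-3]  = 0
Q = |P - R|  [with P=0, R=0]  = 0

0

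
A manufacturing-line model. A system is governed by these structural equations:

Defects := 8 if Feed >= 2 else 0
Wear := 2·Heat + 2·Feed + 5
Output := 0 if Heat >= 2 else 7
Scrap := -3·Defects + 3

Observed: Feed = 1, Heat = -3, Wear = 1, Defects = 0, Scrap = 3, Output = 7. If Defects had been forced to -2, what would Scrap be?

9

Intervening sets Defects = -2 and removes its equation (Defects := 8 if Feed >= 2 else 0).
Scrap = -3·Defects + 3  [with Defects=-2]  = 9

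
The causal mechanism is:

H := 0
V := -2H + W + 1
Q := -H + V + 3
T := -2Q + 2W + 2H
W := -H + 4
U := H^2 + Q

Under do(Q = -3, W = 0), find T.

The joint intervention fixes Q = -3, W = 0, removing each variable's own equation.
T = -2Q + 2W + 2H  [with Q=-3, W=0, H=0]  = 6

6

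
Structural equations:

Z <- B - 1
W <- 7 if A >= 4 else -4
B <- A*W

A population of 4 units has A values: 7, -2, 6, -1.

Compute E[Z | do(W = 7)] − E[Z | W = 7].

-28

Under do(W=7), W's equation is replaced by W=7 for every unit. Per-unit Z: 48, -15, 41, -8. Mean = 16.5.
E[Z|W=7] averages over only the 2 units with W=7 (A = 7, 6): Z = 48, 41, mean 44.5.
Difference = 16.5 − 44.5 = -28.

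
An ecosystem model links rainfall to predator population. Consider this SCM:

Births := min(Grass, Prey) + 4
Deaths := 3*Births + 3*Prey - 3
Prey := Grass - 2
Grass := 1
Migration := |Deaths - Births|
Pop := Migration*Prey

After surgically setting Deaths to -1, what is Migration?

4

Intervening sets Deaths = -1 and removes its equation (Deaths := 3*Births + 3*Prey - 3).
Prey = Grass - 2  [with Grass=1]  = -1
Births = min(Grass, Prey) + 4  [with Grass=1, Prey=-1]  = 3
Migration = |Deaths - Births|  [with Deaths=-1, Births=3]  = 4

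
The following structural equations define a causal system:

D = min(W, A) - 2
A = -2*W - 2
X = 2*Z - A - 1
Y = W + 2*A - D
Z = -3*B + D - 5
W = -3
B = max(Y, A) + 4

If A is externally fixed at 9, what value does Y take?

Under do(A=9), the mechanism A = -2*W - 2 is discarded; A is fixed at 9.
D = min(W, A) - 2  [with W=-3, A=9]  = -5
Y = W + 2*A - D  [with W=-3, A=9, D=-5]  = 20

20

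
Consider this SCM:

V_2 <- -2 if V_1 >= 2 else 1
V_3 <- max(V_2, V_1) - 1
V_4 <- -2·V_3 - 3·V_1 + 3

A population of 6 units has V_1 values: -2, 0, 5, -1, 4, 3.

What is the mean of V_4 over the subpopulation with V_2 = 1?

Conditioning on V_2=1 selects the 3 unit(s) with V_1 ∈ {-2, 0, -1}. Their V_4 values: 9, 3, 6. Mean = 6.

6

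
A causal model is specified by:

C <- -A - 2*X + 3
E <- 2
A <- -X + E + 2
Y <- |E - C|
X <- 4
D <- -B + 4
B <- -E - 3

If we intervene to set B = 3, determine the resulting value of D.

1

Under do(B=3), the mechanism B <- -E - 3 is discarded; B is fixed at 3.
D = -B + 4  [with B=3]  = 1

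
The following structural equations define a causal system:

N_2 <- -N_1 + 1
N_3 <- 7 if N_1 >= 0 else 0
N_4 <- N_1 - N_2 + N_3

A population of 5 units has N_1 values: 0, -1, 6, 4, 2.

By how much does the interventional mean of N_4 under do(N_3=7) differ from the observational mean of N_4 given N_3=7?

-1.6

Under do(N_3=7), N_3's equation is replaced by N_3=7 for every unit. Per-unit N_4: 6, 4, 18, 14, 10. Mean = 10.4.
E[N_4|N_3=7] averages over only the 4 units with N_3=7 (N_1 = 0, 6, 4, 2): N_4 = 6, 18, 14, 10, mean 12.
Difference = 10.4 − 12 = -1.6.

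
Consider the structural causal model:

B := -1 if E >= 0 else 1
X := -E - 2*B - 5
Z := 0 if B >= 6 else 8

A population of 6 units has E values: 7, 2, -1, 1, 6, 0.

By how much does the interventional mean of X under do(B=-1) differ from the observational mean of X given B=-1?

0.7

do(B=-1) breaks B's dependence on E. With B=-1 fixed, X across the units is -10, -5, -2, -4, -9, -3, mean -5.5.
Observing B=-1 restricts to units where B's equation naturally yields -1: E ∈ {7, 2, 1, 6, 0}. In that subpopulation X = -10, -5, -4, -9, -3, mean -6.2.
Difference = -5.5 − (-6.2) = 0.7.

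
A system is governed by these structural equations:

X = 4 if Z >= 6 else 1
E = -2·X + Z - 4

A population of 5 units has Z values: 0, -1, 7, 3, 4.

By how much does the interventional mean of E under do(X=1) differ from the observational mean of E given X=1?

The intervention sets X=1 in all 5 units regardless of Z. Recomputing E per unit gives -6, -7, 1, -3, -2; average -3.4.
E[E|X=1] averages over only the 4 units with X=1 (Z = 0, -1, 3, 4): E = -6, -7, -3, -2, mean -4.5.
Difference = -3.4 − (-4.5) = 1.1.

1.1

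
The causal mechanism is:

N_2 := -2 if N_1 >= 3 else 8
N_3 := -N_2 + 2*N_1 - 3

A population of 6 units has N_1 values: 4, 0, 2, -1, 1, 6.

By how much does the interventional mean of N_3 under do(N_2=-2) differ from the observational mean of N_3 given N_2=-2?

The intervention sets N_2=-2 in all 6 units regardless of N_1. Recomputing N_3 per unit gives 7, -1, 3, -3, 1, 11; average 3.
Observing N_2=-2 restricts to units where N_2's equation naturally yields -2: N_1 ∈ {4, 6}. In that subpopulation N_3 = 7, 11, mean 9.
Difference = 3 − 9 = -6.

-6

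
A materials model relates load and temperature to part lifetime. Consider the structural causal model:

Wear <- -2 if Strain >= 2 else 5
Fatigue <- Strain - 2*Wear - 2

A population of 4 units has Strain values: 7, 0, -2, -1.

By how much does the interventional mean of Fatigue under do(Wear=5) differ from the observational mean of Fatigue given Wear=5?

Under do(Wear=5), Wear's equation is replaced by Wear=5 for every unit. Per-unit Fatigue: -5, -12, -14, -13. Mean = -11.
E[Fatigue|Wear=5] averages over only the 3 units with Wear=5 (Strain = 0, -2, -1): Fatigue = -12, -14, -13, mean -13.
Difference = -11 − (-13) = 2.

2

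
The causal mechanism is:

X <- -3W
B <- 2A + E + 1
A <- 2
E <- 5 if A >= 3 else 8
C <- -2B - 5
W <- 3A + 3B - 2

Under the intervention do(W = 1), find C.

-31

Intervening sets W = 1 and removes its equation (W <- 3A + 3B - 2).
No directed path runs from W to C, so C keeps its natural value.
E = 5 if A >= 3 else 8  [with A=2]  = 8
B = 2A + E + 1  [with A=2, E=8]  = 13
C = -2B - 5  [with B=13]  = -31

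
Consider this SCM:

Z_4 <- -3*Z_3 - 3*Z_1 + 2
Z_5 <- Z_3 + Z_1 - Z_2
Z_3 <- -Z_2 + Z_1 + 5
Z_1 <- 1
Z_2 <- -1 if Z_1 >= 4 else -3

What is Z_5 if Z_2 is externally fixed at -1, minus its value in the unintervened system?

-4

do(Z_2=-1) replaces the equation Z_2 <- -1 if Z_1 >= 4 else -3 with the constant Z_2 = -1.
Z_3 = -Z_2 + Z_1 + 5  [with Z_2=-1, Z_1=1]  = 7
Z_5 = Z_3 + Z_1 - Z_2  [with Z_3=7, Z_1=1, Z_2=-1]  = 9
Without intervention: Z_2 = -1 if Z_1 >= 4 else -3  [with Z_1=1]  = -3; Z_3 = -Z_2 + Z_1 + 5  [with Z_2=-3, Z_1=1]  = 9; Z_5 = Z_3 + Z_1 - Z_2  [with Z_3=9, Z_1=1, Z_2=-3]  = 13.
Change = 9 − 13 = -4.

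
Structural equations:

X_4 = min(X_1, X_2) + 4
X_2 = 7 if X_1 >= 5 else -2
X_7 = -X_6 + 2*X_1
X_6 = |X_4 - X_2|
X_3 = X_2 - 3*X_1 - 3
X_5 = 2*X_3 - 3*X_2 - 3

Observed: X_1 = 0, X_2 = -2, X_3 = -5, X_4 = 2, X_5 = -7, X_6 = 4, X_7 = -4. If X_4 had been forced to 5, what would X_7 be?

The intervention breaks the incoming arrows to X_4: X_4 = min(X_1, X_2) + 4 no longer applies, and X_4 = 5.
X_2 = 7 if X_1 >= 5 else -2  [with X_1=0]  = -2
X_6 = |X_4 - X_2|  [with X_4=5, X_2=-2]  = 7
X_7 = -X_6 + 2*X_1  [with X_6=7, X_1=0]  = -7

-7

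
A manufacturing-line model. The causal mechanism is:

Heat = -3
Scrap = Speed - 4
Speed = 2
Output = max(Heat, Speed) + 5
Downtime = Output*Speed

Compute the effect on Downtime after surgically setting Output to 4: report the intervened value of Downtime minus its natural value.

Intervening sets Output = 4 and removes its equation (Output = max(Heat, Speed) + 5).
Downtime = Output*Speed  [with Output=4, Speed=2]  = 8
Without intervention: Output = max(Heat, Speed) + 5  [with Heat=-3, Speed=2]  = 7; Downtime = Output*Speed  [with Output=7, Speed=2]  = 14.
Change = 8 − 14 = -6.

-6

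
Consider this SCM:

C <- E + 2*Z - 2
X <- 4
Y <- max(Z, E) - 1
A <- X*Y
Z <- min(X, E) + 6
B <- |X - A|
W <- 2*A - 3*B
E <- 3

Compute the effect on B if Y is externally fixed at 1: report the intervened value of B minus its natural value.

-28

Under do(Y=1), the mechanism Y <- max(Z, E) - 1 is discarded; Y is fixed at 1.
A = X*Y  [with X=4, Y=1]  = 4
B = |X - A|  [with X=4, A=4]  = 0
Without intervention: Z = min(X, E) + 6  [with X=4, E=3]  = 9; Y = max(Z, E) - 1  [with Z=9, E=3]  = 8; A = X*Y  [with X=4, Y=8]  = 32; B = |X - A|  [with X=4, A=32]  = 28.
Change = 0 − 28 = -28.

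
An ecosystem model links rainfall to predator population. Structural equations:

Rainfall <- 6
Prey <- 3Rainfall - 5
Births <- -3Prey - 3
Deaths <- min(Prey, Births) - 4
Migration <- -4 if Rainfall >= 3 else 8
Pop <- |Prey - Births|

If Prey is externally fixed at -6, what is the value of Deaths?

Under do(Prey=-6), the mechanism Prey <- 3Rainfall - 5 is discarded; Prey is fixed at -6.
Births = -3Prey - 3  [with Prey=-6]  = 15
Deaths = min(Prey, Births) - 4  [with Prey=-6, Births=15]  = -10

-10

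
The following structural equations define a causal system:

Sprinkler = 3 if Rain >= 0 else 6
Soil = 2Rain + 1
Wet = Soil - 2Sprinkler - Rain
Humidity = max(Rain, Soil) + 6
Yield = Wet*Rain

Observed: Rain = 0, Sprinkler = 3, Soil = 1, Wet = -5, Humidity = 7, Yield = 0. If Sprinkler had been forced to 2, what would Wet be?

Under do(Sprinkler=2), the mechanism Sprinkler = 3 if Rain >= 0 else 6 is discarded; Sprinkler is fixed at 2.
Soil = 2Rain + 1  [with Rain=0]  = 1
Wet = Soil - 2Sprinkler - Rain  [with Soil=1, Sprinkler=2, Rain=0]  = -3

-3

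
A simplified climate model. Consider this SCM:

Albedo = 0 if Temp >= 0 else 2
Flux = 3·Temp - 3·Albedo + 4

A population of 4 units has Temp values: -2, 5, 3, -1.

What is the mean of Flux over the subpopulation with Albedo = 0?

16

Conditioning on Albedo=0 selects the 2 unit(s) with Temp ∈ {5, 3}. Their Flux values: 19, 13. Mean = 16.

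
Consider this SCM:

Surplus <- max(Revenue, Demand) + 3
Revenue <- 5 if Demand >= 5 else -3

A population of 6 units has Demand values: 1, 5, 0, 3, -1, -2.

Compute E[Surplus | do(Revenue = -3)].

Every unit gets Revenue=-3 under the intervention. Surplus values become 4, 8, 3, 6, 2, 1; E[Surplus|do(Revenue=-3)] = 4.

4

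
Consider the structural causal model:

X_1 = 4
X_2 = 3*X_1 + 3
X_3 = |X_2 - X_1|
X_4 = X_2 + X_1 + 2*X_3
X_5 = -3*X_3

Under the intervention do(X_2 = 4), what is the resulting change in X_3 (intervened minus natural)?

-11

The intervention breaks the incoming arrows to X_2: X_2 = 3*X_1 + 3 no longer applies, and X_2 = 4.
X_3 = |X_2 - X_1|  [with X_2=4, X_1=4]  = 0
Without intervention: X_2 = 3*X_1 + 3  [with X_1=4]  = 15; X_3 = |X_2 - X_1|  [with X_2=15, X_1=4]  = 11.
Change = 0 − 11 = -11.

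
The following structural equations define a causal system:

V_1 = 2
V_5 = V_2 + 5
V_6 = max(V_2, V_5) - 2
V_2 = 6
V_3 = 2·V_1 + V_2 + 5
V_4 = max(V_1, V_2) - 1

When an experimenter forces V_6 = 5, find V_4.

do(V_6=5) replaces the equation V_6 = max(V_2, V_5) - 2 with the constant V_6 = 5.
No directed path runs from V_6 to V_4, so V_4 keeps its natural value.
V_4 = max(V_1, V_2) - 1  [with V_1=2, V_2=6]  = 5

5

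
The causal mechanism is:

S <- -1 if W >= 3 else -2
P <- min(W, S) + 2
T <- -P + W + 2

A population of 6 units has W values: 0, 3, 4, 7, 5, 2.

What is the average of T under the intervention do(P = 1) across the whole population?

4.5

Every unit gets P=1 under the intervention. T values become 1, 4, 5, 8, 6, 3; E[T|do(P=1)] = 4.5.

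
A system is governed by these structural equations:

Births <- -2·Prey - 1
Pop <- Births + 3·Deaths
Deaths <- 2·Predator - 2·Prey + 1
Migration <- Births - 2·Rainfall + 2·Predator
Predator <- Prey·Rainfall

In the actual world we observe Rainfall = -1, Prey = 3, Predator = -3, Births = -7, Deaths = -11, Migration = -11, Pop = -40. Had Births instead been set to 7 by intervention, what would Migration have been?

3

Under do(Births=7), the mechanism Births <- -2·Prey - 1 is discarded; Births is fixed at 7.
Predator = Prey·Rainfall  [with Prey=3, Rainfall=-1]  = -3
Migration = Births - 2·Rainfall + 2·Predator  [with Births=7, Rainfall=-1, Predator=-3]  = 3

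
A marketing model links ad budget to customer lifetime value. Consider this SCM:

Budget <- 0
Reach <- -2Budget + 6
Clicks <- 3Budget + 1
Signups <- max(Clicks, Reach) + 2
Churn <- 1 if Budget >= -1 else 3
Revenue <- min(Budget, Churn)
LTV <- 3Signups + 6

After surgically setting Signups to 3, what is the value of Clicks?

Under do(Signups=3), the mechanism Signups <- max(Clicks, Reach) + 2 is discarded; Signups is fixed at 3.
Since Clicks is not a descendant of the intervened variable, it is unaffected.
Clicks = 3Budget + 1  [with Budget=0]  = 1

1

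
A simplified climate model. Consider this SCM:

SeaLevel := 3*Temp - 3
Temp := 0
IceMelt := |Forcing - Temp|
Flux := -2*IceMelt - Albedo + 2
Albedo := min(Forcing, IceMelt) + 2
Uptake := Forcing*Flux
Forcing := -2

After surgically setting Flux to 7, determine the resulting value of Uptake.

-14

Intervening sets Flux = 7 and removes its equation (Flux := -2*IceMelt - Albedo + 2).
Uptake = Forcing*Flux  [with Forcing=-2, Flux=7]  = -14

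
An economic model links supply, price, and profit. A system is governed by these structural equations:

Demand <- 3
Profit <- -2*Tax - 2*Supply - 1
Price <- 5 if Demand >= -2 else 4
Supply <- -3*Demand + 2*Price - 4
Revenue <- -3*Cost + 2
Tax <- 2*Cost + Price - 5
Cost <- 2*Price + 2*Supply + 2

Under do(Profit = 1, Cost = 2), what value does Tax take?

Setting Profit = 1, Cost = 2 by intervention discards those variables' equations.
Price = 5 if Demand >= -2 else 4  [with Demand=3]  = 5
Tax = 2*Cost + Price - 5  [with Cost=2, Price=5]  = 4

4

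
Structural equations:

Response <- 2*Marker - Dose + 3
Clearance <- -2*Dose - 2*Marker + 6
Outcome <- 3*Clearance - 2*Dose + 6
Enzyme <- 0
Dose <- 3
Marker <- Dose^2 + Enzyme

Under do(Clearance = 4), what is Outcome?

The intervention breaks the incoming arrows to Clearance: Clearance <- -2*Dose - 2*Marker + 6 no longer applies, and Clearance = 4.
Outcome = 3*Clearance - 2*Dose + 6  [with Clearance=4, Dose=3]  = 12

12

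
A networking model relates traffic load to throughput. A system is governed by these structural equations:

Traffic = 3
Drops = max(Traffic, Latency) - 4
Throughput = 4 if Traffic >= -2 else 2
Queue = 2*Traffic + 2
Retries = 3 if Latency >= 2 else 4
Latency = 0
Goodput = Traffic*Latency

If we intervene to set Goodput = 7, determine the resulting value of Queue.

8

Intervening sets Goodput = 7 and removes its equation (Goodput = Traffic*Latency).
Queue is not downstream of the intervention, so its value is determined by the original equations.
Queue = 2*Traffic + 2  [with Traffic=3]  = 8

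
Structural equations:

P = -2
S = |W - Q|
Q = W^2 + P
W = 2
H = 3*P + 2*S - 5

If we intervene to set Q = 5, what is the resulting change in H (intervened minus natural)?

6

do(Q=5) replaces the equation Q = W^2 + P with the constant Q = 5.
S = |W - Q|  [with W=2, Q=5]  = 3
H = 3*P + 2*S - 5  [with P=-2, S=3]  = -5
Without intervention: Q = W^2 + P  [with W=2, P=-2]  = 2; S = |W - Q|  [with W=2, Q=2]  = 0; H = 3*P + 2*S - 5  [with P=-2, S=0]  = -11.
Change = -5 − (-11) = 6.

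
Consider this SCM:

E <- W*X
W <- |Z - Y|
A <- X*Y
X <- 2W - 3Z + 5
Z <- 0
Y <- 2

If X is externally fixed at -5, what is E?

-10

Under do(X=-5), the mechanism X <- 2W - 3Z + 5 is discarded; X is fixed at -5.
W = |Z - Y|  [with Z=0, Y=2]  = 2
E = W*X  [with W=2, X=-5]  = -10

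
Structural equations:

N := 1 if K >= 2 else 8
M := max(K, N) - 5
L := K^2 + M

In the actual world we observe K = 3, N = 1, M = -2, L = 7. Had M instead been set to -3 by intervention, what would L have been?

6

The intervention breaks the incoming arrows to M: M := max(K, N) - 5 no longer applies, and M = -3.
L = K^2 + M  [with K=3, M=-3]  = 6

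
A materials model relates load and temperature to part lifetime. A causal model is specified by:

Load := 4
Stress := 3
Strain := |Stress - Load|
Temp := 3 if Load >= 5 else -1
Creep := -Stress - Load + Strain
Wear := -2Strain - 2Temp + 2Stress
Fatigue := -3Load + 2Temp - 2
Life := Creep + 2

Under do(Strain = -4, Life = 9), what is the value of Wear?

Under do(Strain = -4, Life = 9), each intervened variable's structural equation is replaced by its fixed value.
Temp = 3 if Load >= 5 else -1  [with Load=4]  = -1
Wear = -2Strain - 2Temp + 2Stress  [with Strain=-4, Temp=-1, Stress=3]  = 16

16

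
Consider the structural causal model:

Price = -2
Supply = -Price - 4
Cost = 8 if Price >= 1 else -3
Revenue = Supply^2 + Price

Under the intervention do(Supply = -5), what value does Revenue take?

Under do(Supply=-5), the mechanism Supply = -Price - 4 is discarded; Supply is fixed at -5.
Revenue = Supply^2 + Price  [with Supply=-5, Price=-2]  = 23

23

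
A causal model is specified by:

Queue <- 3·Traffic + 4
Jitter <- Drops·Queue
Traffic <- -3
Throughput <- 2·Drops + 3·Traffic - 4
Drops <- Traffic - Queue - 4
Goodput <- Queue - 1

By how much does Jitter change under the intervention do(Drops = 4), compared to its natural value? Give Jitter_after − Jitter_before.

The intervention breaks the incoming arrows to Drops: Drops <- Traffic - Queue - 4 no longer applies, and Drops = 4.
Queue = 3·Traffic + 4  [with Traffic=-3]  = -5
Jitter = Drops·Queue  [with Drops=4, Queue=-5]  = -20
Without intervention: Queue = 3·Traffic + 4  [with Traffic=-3]  = -5; Drops = Traffic - Queue - 4  [with Traffic=-3, Queue=-5]  = -2; Jitter = Drops·Queue  [with Drops=-2, Queue=-5]  = 10.
Change = -20 − 10 = -30.

-30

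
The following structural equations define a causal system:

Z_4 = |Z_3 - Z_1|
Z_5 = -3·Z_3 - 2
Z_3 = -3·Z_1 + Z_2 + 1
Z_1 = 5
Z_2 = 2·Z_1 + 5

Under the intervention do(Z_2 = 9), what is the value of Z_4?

10

Under do(Z_2=9), the mechanism Z_2 = 2·Z_1 + 5 is discarded; Z_2 is fixed at 9.
Z_3 = -3·Z_1 + Z_2 + 1  [with Z_1=5, Z_2=9]  = -5
Z_4 = |Z_3 - Z_1|  [with Z_3=-5, Z_1=5]  = 10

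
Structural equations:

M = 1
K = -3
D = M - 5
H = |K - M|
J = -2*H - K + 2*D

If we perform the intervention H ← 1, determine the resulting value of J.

-7

Intervening sets H = 1 and removes its equation (H = |K - M|).
D = M - 5  [with M=1]  = -4
J = -2*H - K + 2*D  [with H=1, K=-3, D=-4]  = -7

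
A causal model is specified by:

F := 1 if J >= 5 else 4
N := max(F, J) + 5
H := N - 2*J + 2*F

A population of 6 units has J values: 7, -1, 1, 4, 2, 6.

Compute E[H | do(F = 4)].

11.5

Under do(F=4), F's equation is replaced by F=4 for every unit. Per-unit H: 6, 19, 15, 9, 13, 7. Mean = 11.5.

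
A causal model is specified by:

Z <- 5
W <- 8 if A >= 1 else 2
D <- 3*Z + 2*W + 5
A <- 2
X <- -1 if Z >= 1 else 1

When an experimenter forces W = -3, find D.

14

Intervening sets W = -3 and removes its equation (W <- 8 if A >= 1 else 2).
D = 3*Z + 2*W + 5  [with Z=5, W=-3]  = 14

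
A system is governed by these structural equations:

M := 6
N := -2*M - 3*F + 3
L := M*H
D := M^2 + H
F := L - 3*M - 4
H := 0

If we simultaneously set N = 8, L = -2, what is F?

-24

Under do(N = 8, L = -2), each intervened variable's structural equation is replaced by its fixed value.
F = L - 3*M - 4  [with L=-2, M=6]  = -24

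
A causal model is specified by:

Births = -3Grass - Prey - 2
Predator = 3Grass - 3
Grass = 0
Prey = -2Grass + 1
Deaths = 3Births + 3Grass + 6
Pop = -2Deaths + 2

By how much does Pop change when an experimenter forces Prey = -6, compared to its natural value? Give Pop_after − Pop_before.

Under do(Prey=-6), the mechanism Prey = -2Grass + 1 is discarded; Prey is fixed at -6.
Births = -3Grass - Prey - 2  [with Grass=0, Prey=-6]  = 4
Deaths = 3Births + 3Grass + 6  [with Births=4, Grass=0]  = 18
Pop = -2Deaths + 2  [with Deaths=18]  = -34
Without intervention: Prey = -2Grass + 1  [with Grass=0]  = 1; Births = -3Grass - Prey - 2  [with Grass=0, Prey=1]  = -3; Deaths = 3Births + 3Grass + 6  [with Births=-3, Grass=0]  = -3; Pop = -2Deaths + 2  [with Deaths=-3]  = 8.
Change = -34 − 8 = -42.

-42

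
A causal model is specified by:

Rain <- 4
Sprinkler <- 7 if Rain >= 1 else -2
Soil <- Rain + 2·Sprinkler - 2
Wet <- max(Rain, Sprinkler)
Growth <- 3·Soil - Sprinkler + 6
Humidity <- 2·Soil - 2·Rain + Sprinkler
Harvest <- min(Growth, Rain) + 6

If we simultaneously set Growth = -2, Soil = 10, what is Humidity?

The joint intervention fixes Growth = -2, Soil = 10, removing each variable's own equation.
Sprinkler = 7 if Rain >= 1 else -2  [with Rain=4]  = 7
Humidity = 2·Soil - 2·Rain + Sprinkler  [with Soil=10, Rain=4, Sprinkler=7]  = 19

19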